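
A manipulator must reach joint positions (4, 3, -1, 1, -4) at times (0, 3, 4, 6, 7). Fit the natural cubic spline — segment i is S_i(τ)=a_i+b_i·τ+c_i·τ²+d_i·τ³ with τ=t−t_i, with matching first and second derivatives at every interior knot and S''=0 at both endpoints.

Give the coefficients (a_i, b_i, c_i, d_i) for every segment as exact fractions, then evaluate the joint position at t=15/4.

Δ: Δ0=-1/3, Δ1=-4, Δ2=1, Δ3=-5
row 1: diag=8, rhs=-22; c'=1/8, d'=-11/4
row 2: denom=6−1·1/8=47/8; d'=(30−1·-11/4)/(47/8)=262/47
row 3: denom=6−2·16/47=250/47; d'=(-36−2·262/47)/(250/47)=-1108/125
back: M3=-1108/125
back: M2=262/47−16/47·-1108/125=1074/125
back: M1=-11/4−1/8·1074/125=-478/125
M: M0=0, M1=-478/125, M2=1074/125, M3=-1108/125, M4=0
seg 0: a=4, c=M0/2=0, d=(M1−M0)/(6·3)=-239/1125, b=Δ0−h0·(2M0+M1)/6=592/375
seg 1: a=3, c=M1/2=-239/125, d=(M2−M1)/(6·1)=776/375, b=Δ1−h1·(2M1+M2)/6=-1559/375
seg 2: a=-1, c=M2/2=537/125, d=(M3−M2)/(6·2)=-1091/750, b=Δ2−h2·(2M2+M3)/6=-133/75
seg 3: a=1, c=M3/2=-554/125, d=(M4−M3)/(6·1)=554/375, b=Δ3−h3·(2M3+M4)/6=-767/375
t_q=15/4 → seg 1, τ=3/4; S=3+-1559/375·τ+-239/125·τ²+776/375·τ³=-641/2000

  seg 0: a=4 b=592/375 c=0 d=-239/1125
  seg 1: a=3 b=-1559/375 c=-239/125 d=776/375
  seg 2: a=-1 b=-133/75 c=537/125 d=-1091/750
  seg 3: a=1 b=-767/375 c=-554/125 d=554/375
S(15/4) = -641/2000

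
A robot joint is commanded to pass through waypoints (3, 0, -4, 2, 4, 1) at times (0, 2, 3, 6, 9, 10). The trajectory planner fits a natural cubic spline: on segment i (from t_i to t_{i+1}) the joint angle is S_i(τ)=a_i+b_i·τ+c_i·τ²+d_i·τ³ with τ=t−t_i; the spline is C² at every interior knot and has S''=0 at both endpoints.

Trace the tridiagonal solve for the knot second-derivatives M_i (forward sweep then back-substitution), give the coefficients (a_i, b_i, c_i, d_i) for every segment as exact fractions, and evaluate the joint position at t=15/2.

Δ: Δ0=-3/2, Δ1=-4, Δ2=2, Δ3=2/3, Δ4=-3
row 1: diag=6, rhs=-15; c'=1/6, d'=-5/2
row 2: denom=8−1·1/6=47/6; d'=(36−1·-5/2)/(47/6)=231/47
row 3: denom=12−3·18/47=510/47; d'=(-8−3·231/47)/(510/47)=-1069/510
row 4: denom=8−3·47/170=1219/170; d'=(-22−3·-1069/510)/(1219/170)=-2671/1219
back: M4=-2671/1219
back: M3=-1069/510−47/170·-2671/1219=-5450/3657
back: M2=231/47−18/47·-5450/3657=6687/1219
back: M1=-5/2−1/6·6687/1219=-4162/1219
M: M0=0, M1=-4162/1219, M2=6687/1219, M3=-5450/3657, M4=-2671/1219, M5=0
seg 0: a=3, c=M0/2=0, d=(M1−M0)/(6·2)=-2081/7314, b=Δ0−h0·(2M0+M1)/6=-2647/7314
seg 1: a=0, c=M1/2=-2081/1219, d=(M2−M1)/(6·1)=10849/7314, b=Δ1−h1·(2M1+M2)/6=-27619/7314
seg 2: a=-4, c=M2/2=6687/2438, d=(M3−M2)/(6·3)=-25511/65826, b=Δ2−h2·(2M2+M3)/6=-10022/3657
seg 3: a=2, c=M3/2=-2725/3657, d=(M4−M3)/(6·3)=-2563/65826, b=Δ3−h3·(2M3+M4)/6=23789/7314
seg 4: a=4, c=M4/2=-2671/2438, d=(M5−M4)/(6·1)=2671/7314, b=Δ4−h4·(2M4+M5)/6=-8300/3657
t_q=15/2 → seg 3, τ=3/2; S=2+23789/7314·τ+-2725/3657·τ²+-2563/65826·τ³=98901/19504

  seg 0: a=3 b=-2647/7314 c=0 d=-2081/7314
  seg 1: a=0 b=-27619/7314 c=-2081/1219 d=10849/7314
  seg 2: a=-4 b=-10022/3657 c=6687/2438 d=-25511/65826
  seg 3: a=2 b=23789/7314 c=-2725/3657 d=-2563/65826
  seg 4: a=4 b=-8300/3657 c=-2671/2438 d=2671/7314
S(15/2) = 98901/19504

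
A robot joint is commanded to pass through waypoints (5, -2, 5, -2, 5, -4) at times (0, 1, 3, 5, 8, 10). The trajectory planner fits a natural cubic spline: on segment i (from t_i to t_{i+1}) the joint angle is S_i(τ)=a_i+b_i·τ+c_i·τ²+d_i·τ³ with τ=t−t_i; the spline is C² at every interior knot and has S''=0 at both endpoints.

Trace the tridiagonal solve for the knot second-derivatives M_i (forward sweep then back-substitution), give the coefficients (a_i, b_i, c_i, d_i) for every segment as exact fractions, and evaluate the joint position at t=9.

  seg 0: a=5 b=-26371/2823 c=0 d=6610/2823
  seg 1: a=-2 b=-6541/2823 c=6610/941 d=-46477/22584
  seg 2: a=5 b=6127/5646 c=-20037/3764 d=34223/22584
  seg 3: a=-2 b=-5713/2823 c=7093/1882 d=-13079/16938
  seg 4: a=5 b=-1463/5646 c=-2993/941 d=2993/5646
S(9) = 1967/941

Δ: Δ0=-7, Δ1=7/2, Δ2=-7/2, Δ3=7/3, Δ4=-9/2
row 1: diag=6, rhs=63; c'=1/3, d'=21/2
row 2: denom=8−2·1/3=22/3; d'=(-42−2·21/2)/(22/3)=-189/22
row 3: denom=10−2·3/11=104/11; d'=(35−2·-189/22)/(104/11)=287/52
row 4: denom=10−3·33/104=941/104; d'=(-41−3·287/52)/(941/104)=-5986/941
back: M4=-5986/941
back: M3=287/52−33/104·-5986/941=7093/941
back: M2=-189/22−3/11·7093/941=-20037/1882
back: M1=21/2−1/3·-20037/1882=13220/941
M: M0=0, M1=13220/941, M2=-20037/1882, M3=7093/941, M4=-5986/941, M5=0
seg 0: a=5, c=M0/2=0, d=(M1−M0)/(6·1)=6610/2823, b=Δ0−h0·(2M0+M1)/6=-26371/2823
seg 1: a=-2, c=M1/2=6610/941, d=(M2−M1)/(6·2)=-46477/22584, b=Δ1−h1·(2M1+M2)/6=-6541/2823
seg 2: a=5, c=M2/2=-20037/3764, d=(M3−M2)/(6·2)=34223/22584, b=Δ2−h2·(2M2+M3)/6=6127/5646
seg 3: a=-2, c=M3/2=7093/1882, d=(M4−M3)/(6·3)=-13079/16938, b=Δ3−h3·(2M3+M4)/6=-5713/2823
seg 4: a=5, c=M4/2=-2993/941, d=(M5−M4)/(6·2)=2993/5646, b=Δ4−h4·(2M4+M5)/6=-1463/5646
t_q=9 → seg 4, τ=1; S=5+-1463/5646·τ+-2993/941·τ²+2993/5646·τ³=1967/941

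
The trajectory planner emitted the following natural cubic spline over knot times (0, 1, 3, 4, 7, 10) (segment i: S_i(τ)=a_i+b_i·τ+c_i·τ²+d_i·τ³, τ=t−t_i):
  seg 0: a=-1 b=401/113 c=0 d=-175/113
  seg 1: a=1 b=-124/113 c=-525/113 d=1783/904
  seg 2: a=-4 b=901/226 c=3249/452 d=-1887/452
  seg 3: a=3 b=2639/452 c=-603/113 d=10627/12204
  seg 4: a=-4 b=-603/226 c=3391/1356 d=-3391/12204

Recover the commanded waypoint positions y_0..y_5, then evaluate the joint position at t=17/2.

y_0 = S_0(0) = a_0 = -1
y_1 = S_1(0) = a_1 = 1
y_2 = S_2(0) = a_2 = -4
y_3 = S_3(0) = a_3 = 3
y_4 = S_4(0) = a_4 = -4
y_5 = S_4(3) = 3
t_q=17/2 is in segment 4 (τ=3/2); S_4(τ)=-11981/3616

y_0=-1 y_1=1 y_2=-4 y_3=3 y_4=-4 y_5=3
S(17/2) = -11981/3616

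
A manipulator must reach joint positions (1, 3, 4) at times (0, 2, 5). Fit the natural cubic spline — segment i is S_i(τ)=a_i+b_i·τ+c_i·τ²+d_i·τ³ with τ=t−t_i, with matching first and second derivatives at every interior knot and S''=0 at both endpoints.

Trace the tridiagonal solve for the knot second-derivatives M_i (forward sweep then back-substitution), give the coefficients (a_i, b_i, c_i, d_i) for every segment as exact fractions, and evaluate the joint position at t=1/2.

  seg 0: a=1 b=17/15 c=0 d=-1/30
  seg 1: a=3 b=11/15 c=-1/5 d=1/45
S(1/2) = 25/16

Δ: Δ0=1, Δ1=1/3
row 1: diag=10, rhs=-4; c'=3/10, d'=-2/5
back: M1=-2/5
M: M0=0, M1=-2/5, M2=0
seg 0: a=1, c=M0/2=0, d=(M1−M0)/(6·2)=-1/30, b=Δ0−h0·(2M0+M1)/6=17/15
seg 1: a=3, c=M1/2=-1/5, d=(M2−M1)/(6·3)=1/45, b=Δ1−h1·(2M1+M2)/6=11/15
t_q=1/2 → seg 0, τ=1/2; S=1+17/15·τ+0·τ²+-1/30·τ³=25/16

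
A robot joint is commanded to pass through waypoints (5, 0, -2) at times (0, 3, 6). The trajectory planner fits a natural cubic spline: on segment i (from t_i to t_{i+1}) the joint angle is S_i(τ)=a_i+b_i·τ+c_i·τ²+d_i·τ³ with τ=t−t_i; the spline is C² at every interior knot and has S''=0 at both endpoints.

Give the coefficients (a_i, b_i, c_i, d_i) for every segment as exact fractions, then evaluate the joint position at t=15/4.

Δ: Δ0=-5/3, Δ1=-2/3
row 1: diag=12, rhs=6; c'=1/4, d'=1/2
back: M1=1/2
M: M0=0, M1=1/2, M2=0
seg 0: a=5, c=M0/2=0, d=(M1−M0)/(6·3)=1/36, b=Δ0−h0·(2M0+M1)/6=-23/12
seg 1: a=0, c=M1/2=1/4, d=(M2−M1)/(6·3)=-1/36, b=Δ1−h1·(2M1+M2)/6=-7/6
t_q=15/4 → seg 1, τ=3/4; S=0+-7/6·τ+1/4·τ²+-1/36·τ³=-191/256

  seg 0: a=5 b=-23/12 c=0 d=1/36
  seg 1: a=0 b=-7/6 c=1/4 d=-1/36
S(15/4) = -191/256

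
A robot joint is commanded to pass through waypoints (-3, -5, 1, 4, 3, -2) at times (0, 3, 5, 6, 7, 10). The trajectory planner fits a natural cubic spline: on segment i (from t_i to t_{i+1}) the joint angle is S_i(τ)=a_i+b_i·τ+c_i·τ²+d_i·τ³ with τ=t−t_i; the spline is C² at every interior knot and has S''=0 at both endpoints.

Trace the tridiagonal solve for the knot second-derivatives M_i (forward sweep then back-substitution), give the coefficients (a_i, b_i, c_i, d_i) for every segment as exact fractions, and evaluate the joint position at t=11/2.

  seg 0: a=-3 b=-479/276 c=0 d=295/2484
  seg 1: a=-5 b=203/138 c=295/276 d=-7/46
  seg 2: a=1 b=541/138 c=43/276 d=-99/92
  seg 3: a=4 b=277/276 c=-212/69 d=295/276
  seg 4: a=3 b=-89/46 c=37/276 d=-37/2484
S(11/2) = 275/96

Δ: Δ0=-2/3, Δ1=3, Δ2=3, Δ3=-1, Δ4=-5/3
row 1: diag=10, rhs=22; c'=1/5, d'=11/5
row 2: denom=6−2·1/5=28/5; d'=(0−2·11/5)/(28/5)=-11/14
row 3: denom=4−1·5/28=107/28; d'=(-24−1·-11/14)/(107/28)=-650/107
row 4: denom=8−1·28/107=828/107; d'=(-4−1·-650/107)/(828/107)=37/138
back: M4=37/138
back: M3=-650/107−28/107·37/138=-424/69
back: M2=-11/14−5/28·-424/69=43/138
back: M1=11/5−1/5·43/138=295/138
M: M0=0, M1=295/138, M2=43/138, M3=-424/69, M4=37/138, M5=0
seg 0: a=-3, c=M0/2=0, d=(M1−M0)/(6·3)=295/2484, b=Δ0−h0·(2M0+M1)/6=-479/276
seg 1: a=-5, c=M1/2=295/276, d=(M2−M1)/(6·2)=-7/46, b=Δ1−h1·(2M1+M2)/6=203/138
seg 2: a=1, c=M2/2=43/276, d=(M3−M2)/(6·1)=-99/92, b=Δ2−h2·(2M2+M3)/6=541/138
seg 3: a=4, c=M3/2=-212/69, d=(M4−M3)/(6·1)=295/276, b=Δ3−h3·(2M3+M4)/6=277/276
seg 4: a=3, c=M4/2=37/276, d=(M5−M4)/(6·3)=-37/2484, b=Δ4−h4·(2M4+M5)/6=-89/46
t_q=11/2 → seg 2, τ=1/2; S=1+541/138·τ+43/276·τ²+-99/92·τ³=275/96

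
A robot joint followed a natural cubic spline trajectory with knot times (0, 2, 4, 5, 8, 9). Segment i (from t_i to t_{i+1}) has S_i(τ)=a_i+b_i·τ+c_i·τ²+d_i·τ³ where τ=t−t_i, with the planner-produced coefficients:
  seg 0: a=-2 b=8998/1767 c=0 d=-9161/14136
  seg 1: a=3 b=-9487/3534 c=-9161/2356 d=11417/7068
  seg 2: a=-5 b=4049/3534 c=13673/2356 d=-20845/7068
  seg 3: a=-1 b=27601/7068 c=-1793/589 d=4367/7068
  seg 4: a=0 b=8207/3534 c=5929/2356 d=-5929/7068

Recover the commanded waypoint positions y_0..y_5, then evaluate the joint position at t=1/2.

y_0 = S_0(0) = a_0 = -2
y_1 = S_1(0) = a_1 = 3
y_2 = S_2(0) = a_2 = -5
y_3 = S_3(0) = a_3 = -1
y_4 = S_4(0) = a_4 = 0
y_5 = S_4(1) = 4
t_q=1/2 is in segment 0 (τ=1/2); S_0(τ)=17533/37696

y_0=-2 y_1=3 y_2=-5 y_3=-1 y_4=0 y_5=4
S(1/2) = 17533/37696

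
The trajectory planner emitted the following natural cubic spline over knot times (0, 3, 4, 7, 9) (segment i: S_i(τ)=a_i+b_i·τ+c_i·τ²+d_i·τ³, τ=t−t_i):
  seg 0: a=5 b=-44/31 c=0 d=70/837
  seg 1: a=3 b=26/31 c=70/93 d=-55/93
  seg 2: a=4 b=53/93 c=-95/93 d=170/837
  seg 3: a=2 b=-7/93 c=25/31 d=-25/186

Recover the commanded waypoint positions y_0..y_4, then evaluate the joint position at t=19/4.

y_0=5 y_1=3 y_2=4 y_3=2 y_4=4
S(19/4) = 3907/992

y_0 = S_0(0) = a_0 = 5
y_1 = S_1(0) = a_1 = 3
y_2 = S_2(0) = a_2 = 4
y_3 = S_3(0) = a_3 = 2
y_4 = S_3(2) = 4
t_q=19/4 is in segment 2 (τ=3/4); S_2(τ)=3907/992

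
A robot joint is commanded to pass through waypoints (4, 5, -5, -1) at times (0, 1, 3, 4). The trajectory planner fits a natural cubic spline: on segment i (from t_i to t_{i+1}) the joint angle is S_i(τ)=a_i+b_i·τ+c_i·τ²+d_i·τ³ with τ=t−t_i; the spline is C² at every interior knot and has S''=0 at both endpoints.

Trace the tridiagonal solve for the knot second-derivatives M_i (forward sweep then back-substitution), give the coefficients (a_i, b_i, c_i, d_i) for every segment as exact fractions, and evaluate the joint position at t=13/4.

  seg 0: a=4 b=43/16 c=0 d=-27/16
  seg 1: a=5 b=-19/8 c=-81/16 d=15/8
  seg 2: a=-5 b=-1/8 c=99/16 d=-33/16
S(13/4) = -4789/1024

Δ: Δ0=1, Δ1=-5, Δ2=4
row 1: diag=6, rhs=-36; c'=1/3, d'=-6
row 2: denom=6−2·1/3=16/3; d'=(54−2·-6)/(16/3)=99/8
back: M2=99/8
back: M1=-6−1/3·99/8=-81/8
M: M0=0, M1=-81/8, M2=99/8, M3=0
seg 0: a=4, c=M0/2=0, d=(M1−M0)/(6·1)=-27/16, b=Δ0−h0·(2M0+M1)/6=43/16
seg 1: a=5, c=M1/2=-81/16, d=(M2−M1)/(6·2)=15/8, b=Δ1−h1·(2M1+M2)/6=-19/8
seg 2: a=-5, c=M2/2=99/16, d=(M3−M2)/(6·1)=-33/16, b=Δ2−h2·(2M2+M3)/6=-1/8
t_q=13/4 → seg 2, τ=1/4; S=-5+-1/8·τ+99/16·τ²+-33/16·τ³=-4789/1024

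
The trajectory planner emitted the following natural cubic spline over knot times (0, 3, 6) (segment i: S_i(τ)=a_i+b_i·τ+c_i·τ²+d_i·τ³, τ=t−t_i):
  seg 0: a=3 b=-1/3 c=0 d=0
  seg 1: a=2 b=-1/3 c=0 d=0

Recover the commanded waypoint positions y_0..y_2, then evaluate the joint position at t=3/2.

y_0 = S_0(0) = a_0 = 3
y_1 = S_1(0) = a_1 = 2
y_2 = S_1(3) = 1
t_q=3/2 is in segment 0 (τ=3/2); S_0(τ)=5/2

y_0=3 y_1=2 y_2=1
S(3/2) = 5/2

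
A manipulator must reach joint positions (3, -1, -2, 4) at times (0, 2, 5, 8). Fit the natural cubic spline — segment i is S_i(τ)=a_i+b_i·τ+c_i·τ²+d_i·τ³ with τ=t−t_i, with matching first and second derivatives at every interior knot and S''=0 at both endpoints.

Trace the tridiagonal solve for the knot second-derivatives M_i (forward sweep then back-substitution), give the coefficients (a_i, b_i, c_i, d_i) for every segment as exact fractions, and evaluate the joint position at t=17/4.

Δ: Δ0=-2, Δ1=-1/3, Δ2=2
row 1: diag=10, rhs=10; c'=3/10, d'=1
row 2: denom=12−3·3/10=111/10; d'=(14−3·1)/(111/10)=110/111
back: M2=110/111
back: M1=1−3/10·110/111=26/37
M: M0=0, M1=26/37, M2=110/111, M3=0
seg 0: a=3, c=M0/2=0, d=(M1−M0)/(6·2)=13/222, b=Δ0−h0·(2M0+M1)/6=-248/111
seg 1: a=-1, c=M1/2=13/37, d=(M2−M1)/(6·3)=16/999, b=Δ1−h1·(2M1+M2)/6=-170/111
seg 2: a=-2, c=M2/2=55/111, d=(M3−M2)/(6·3)=-55/999, b=Δ2−h2·(2M2+M3)/6=112/111
t_q=17/4 → seg 1, τ=9/4; S=-1+-170/111·τ+13/37·τ²+16/999·τ³=-1471/592

  seg 0: a=3 b=-248/111 c=0 d=13/222
  seg 1: a=-1 b=-170/111 c=13/37 d=16/999
  seg 2: a=-2 b=112/111 c=55/111 d=-55/999
S(17/4) = -1471/592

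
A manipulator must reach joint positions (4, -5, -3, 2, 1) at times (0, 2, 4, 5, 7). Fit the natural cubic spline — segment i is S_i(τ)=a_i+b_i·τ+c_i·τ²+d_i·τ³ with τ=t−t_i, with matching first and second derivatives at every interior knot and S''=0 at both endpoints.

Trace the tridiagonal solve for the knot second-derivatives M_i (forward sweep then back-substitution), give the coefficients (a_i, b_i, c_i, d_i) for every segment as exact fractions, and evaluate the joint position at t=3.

  seg 0: a=4 b=-1419/256 c=0 d=267/1024
  seg 1: a=-5 b=-309/128 c=801/512 d=73/1024
  seg 2: a=-3 b=1203/256 c=255/128 d=-433/256
  seg 3: a=2 b=231/64 c=-789/256 d=263/512
S(3) = -5917/1024

Δ: Δ0=-9/2, Δ1=1, Δ2=5, Δ3=-1/2
row 1: diag=8, rhs=33; c'=1/4, d'=33/8
row 2: denom=6−2·1/4=11/2; d'=(24−2·33/8)/(11/2)=63/22
row 3: denom=6−1·2/11=64/11; d'=(-33−1·63/22)/(64/11)=-789/128
back: M3=-789/128
back: M2=63/22−2/11·-789/128=255/64
back: M1=33/8−1/4·255/64=801/256
M: M0=0, M1=801/256, M2=255/64, M3=-789/128, M4=0
seg 0: a=4, c=M0/2=0, d=(M1−M0)/(6·2)=267/1024, b=Δ0−h0·(2M0+M1)/6=-1419/256
seg 1: a=-5, c=M1/2=801/512, d=(M2−M1)/(6·2)=73/1024, b=Δ1−h1·(2M1+M2)/6=-309/128
seg 2: a=-3, c=M2/2=255/128, d=(M3−M2)/(6·1)=-433/256, b=Δ2−h2·(2M2+M3)/6=1203/256
seg 3: a=2, c=M3/2=-789/256, d=(M4−M3)/(6·2)=263/512, b=Δ3−h3·(2M3+M4)/6=231/64
t_q=3 → seg 1, τ=1; S=-5+-309/128·τ+801/512·τ²+73/1024·τ³=-5917/1024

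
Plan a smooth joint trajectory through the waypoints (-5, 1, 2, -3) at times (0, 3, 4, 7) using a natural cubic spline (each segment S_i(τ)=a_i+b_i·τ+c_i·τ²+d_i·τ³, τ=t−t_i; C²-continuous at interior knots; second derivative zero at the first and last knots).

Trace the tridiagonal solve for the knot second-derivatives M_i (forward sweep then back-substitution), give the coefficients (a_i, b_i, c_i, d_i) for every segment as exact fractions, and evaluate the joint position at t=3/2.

Δ: Δ0=2, Δ1=1, Δ2=-5/3
row 1: diag=8, rhs=-6; c'=1/8, d'=-3/4
row 2: denom=8−1·1/8=63/8; d'=(-16−1·-3/4)/(63/8)=-122/63
back: M2=-122/63
back: M1=-3/4−1/8·-122/63=-32/63
M: M0=0, M1=-32/63, M2=-122/63, M3=0
seg 0: a=-5, c=M0/2=0, d=(M1−M0)/(6·3)=-16/567, b=Δ0−h0·(2M0+M1)/6=142/63
seg 1: a=1, c=M1/2=-16/63, d=(M2−M1)/(6·1)=-5/21, b=Δ1−h1·(2M1+M2)/6=94/63
seg 2: a=2, c=M2/2=-61/63, d=(M3−M2)/(6·3)=61/567, b=Δ2−h2·(2M2+M3)/6=17/63
t_q=3/2 → seg 0, τ=3/2; S=-5+142/63·τ+0·τ²+-16/567·τ³=-12/7

  seg 0: a=-5 b=142/63 c=0 d=-16/567
  seg 1: a=1 b=94/63 c=-16/63 d=-5/21
  seg 2: a=2 b=17/63 c=-61/63 d=61/567
S(3/2) = -12/7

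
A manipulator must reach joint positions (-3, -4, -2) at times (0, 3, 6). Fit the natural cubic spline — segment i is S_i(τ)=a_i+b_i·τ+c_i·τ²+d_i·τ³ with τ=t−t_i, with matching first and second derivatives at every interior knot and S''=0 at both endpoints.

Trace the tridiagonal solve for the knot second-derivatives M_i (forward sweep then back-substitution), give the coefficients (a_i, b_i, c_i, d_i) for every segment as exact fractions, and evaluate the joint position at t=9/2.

  seg 0: a=-3 b=-7/12 c=0 d=1/36
  seg 1: a=-4 b=1/6 c=1/4 d=-1/36
S(9/2) = -105/32

Δ: Δ0=-1/3, Δ1=2/3
row 1: diag=12, rhs=6; c'=1/4, d'=1/2
back: M1=1/2
M: M0=0, M1=1/2, M2=0
seg 0: a=-3, c=M0/2=0, d=(M1−M0)/(6·3)=1/36, b=Δ0−h0·(2M0+M1)/6=-7/12
seg 1: a=-4, c=M1/2=1/4, d=(M2−M1)/(6·3)=-1/36, b=Δ1−h1·(2M1+M2)/6=1/6
t_q=9/2 → seg 1, τ=3/2; S=-4+1/6·τ+1/4·τ²+-1/36·τ³=-105/32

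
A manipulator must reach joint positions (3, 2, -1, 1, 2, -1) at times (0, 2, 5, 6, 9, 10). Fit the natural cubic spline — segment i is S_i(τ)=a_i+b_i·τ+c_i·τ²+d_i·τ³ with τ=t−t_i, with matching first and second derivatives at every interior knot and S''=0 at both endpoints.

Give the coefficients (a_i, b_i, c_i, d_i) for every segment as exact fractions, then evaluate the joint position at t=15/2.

Δ: Δ0=-1/2, Δ1=-1, Δ2=2, Δ3=1/3, Δ4=-3
row 1: diag=10, rhs=-3; c'=3/10, d'=-3/10
row 2: denom=8−3·3/10=71/10; d'=(18−3·-3/10)/(71/10)=189/71
row 3: denom=8−1·10/71=558/71; d'=(-10−1·189/71)/(558/71)=-29/18
row 4: denom=8−3·71/186=425/62; d'=(-20−3·-29/18)/(425/62)=-2821/1275
back: M4=-2821/1275
back: M3=-29/18−71/186·-2821/1275=-2932/3825
back: M2=189/71−10/71·-2932/3825=2119/765
back: M1=-3/10−3/10·2119/765=-1442/1275
M: M0=0, M1=-1442/1275, M2=2119/765, M3=-2932/3825, M4=-2821/1275, M5=0
seg 0: a=3, c=M0/2=0, d=(M1−M0)/(6·2)=-721/7650, b=Δ0−h0·(2M0+M1)/6=-941/7650
seg 1: a=2, c=M1/2=-721/1275, d=(M2−M1)/(6·3)=14921/68850, b=Δ1−h1·(2M1+M2)/6=-9593/7650
seg 2: a=-1, c=M2/2=2119/1530, d=(M3−M2)/(6·1)=-501/850, b=Δ2−h2·(2M2+M3)/6=271/225
seg 3: a=1, c=M3/2=-1466/3825, d=(M4−M3)/(6·3)=-5531/68850, b=Δ3−h3·(2M3+M4)/6=16877/7650
seg 4: a=2, c=M4/2=-2821/2550, d=(M5−M4)/(6·1)=2821/7650, b=Δ4−h4·(2M4+M5)/6=-8654/3825
t_q=15/2 → seg 3, τ=3/2; S=1+16877/7650·τ+-1466/3825·τ²+-5531/68850·τ³=4319/1360

  seg 0: a=3 b=-941/7650 c=0 d=-721/7650
  seg 1: a=2 b=-9593/7650 c=-721/1275 d=14921/68850
  seg 2: a=-1 b=271/225 c=2119/1530 d=-501/850
  seg 3: a=1 b=16877/7650 c=-1466/3825 d=-5531/68850
  seg 4: a=2 b=-8654/3825 c=-2821/2550 d=2821/7650
S(15/2) = 4319/1360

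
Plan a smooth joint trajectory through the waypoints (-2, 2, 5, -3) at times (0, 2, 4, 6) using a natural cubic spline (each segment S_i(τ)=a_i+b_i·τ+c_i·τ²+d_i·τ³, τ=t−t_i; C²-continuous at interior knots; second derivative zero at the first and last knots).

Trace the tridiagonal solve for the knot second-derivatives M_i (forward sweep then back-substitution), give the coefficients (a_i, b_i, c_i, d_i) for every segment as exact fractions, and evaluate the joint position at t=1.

  seg 0: a=-2 b=53/30 c=0 d=7/120
  seg 1: a=2 b=37/15 c=7/20 d=-5/12
  seg 2: a=5 b=-17/15 c=-43/20 d=43/120
S(1) = -7/40

Δ: Δ0=2, Δ1=3/2, Δ2=-4
row 1: diag=8, rhs=-3; c'=1/4, d'=-3/8
row 2: denom=8−2·1/4=15/2; d'=(-33−2·-3/8)/(15/2)=-43/10
back: M2=-43/10
back: M1=-3/8−1/4·-43/10=7/10
M: M0=0, M1=7/10, M2=-43/10, M3=0
seg 0: a=-2, c=M0/2=0, d=(M1−M0)/(6·2)=7/120, b=Δ0−h0·(2M0+M1)/6=53/30
seg 1: a=2, c=M1/2=7/20, d=(M2−M1)/(6·2)=-5/12, b=Δ1−h1·(2M1+M2)/6=37/15
seg 2: a=5, c=M2/2=-43/20, d=(M3−M2)/(6·2)=43/120, b=Δ2−h2·(2M2+M3)/6=-17/15
t_q=1 → seg 0, τ=1; S=-2+53/30·τ+0·τ²+7/120·τ³=-7/40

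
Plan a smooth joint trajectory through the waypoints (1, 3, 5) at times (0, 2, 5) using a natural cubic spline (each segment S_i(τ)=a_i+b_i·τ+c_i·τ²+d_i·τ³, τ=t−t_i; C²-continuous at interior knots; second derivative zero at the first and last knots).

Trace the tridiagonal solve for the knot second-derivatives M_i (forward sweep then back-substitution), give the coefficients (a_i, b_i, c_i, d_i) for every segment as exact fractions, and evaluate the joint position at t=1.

Δ: Δ0=1, Δ1=2/3
row 1: diag=10, rhs=-2; c'=3/10, d'=-1/5
back: M1=-1/5
M: M0=0, M1=-1/5, M2=0
seg 0: a=1, c=M0/2=0, d=(M1−M0)/(6·2)=-1/60, b=Δ0−h0·(2M0+M1)/6=16/15
seg 1: a=3, c=M1/2=-1/10, d=(M2−M1)/(6·3)=1/90, b=Δ1−h1·(2M1+M2)/6=13/15
t_q=1 → seg 0, τ=1; S=1+16/15·τ+0·τ²+-1/60·τ³=41/20

  seg 0: a=1 b=16/15 c=0 d=-1/60
  seg 1: a=3 b=13/15 c=-1/10 d=1/90
S(1) = 41/20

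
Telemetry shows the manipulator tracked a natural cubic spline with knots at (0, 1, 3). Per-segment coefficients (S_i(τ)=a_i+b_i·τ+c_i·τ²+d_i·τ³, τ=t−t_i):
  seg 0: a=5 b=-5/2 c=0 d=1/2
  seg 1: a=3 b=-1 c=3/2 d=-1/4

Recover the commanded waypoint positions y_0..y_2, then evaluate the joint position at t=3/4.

y_0=5 y_1=3 y_2=5
S(3/4) = 427/128

y_0 = S_0(0) = a_0 = 5
y_1 = S_1(0) = a_1 = 3
y_2 = S_1(2) = 5
t_q=3/4 is in segment 0 (τ=3/4); S_0(τ)=427/128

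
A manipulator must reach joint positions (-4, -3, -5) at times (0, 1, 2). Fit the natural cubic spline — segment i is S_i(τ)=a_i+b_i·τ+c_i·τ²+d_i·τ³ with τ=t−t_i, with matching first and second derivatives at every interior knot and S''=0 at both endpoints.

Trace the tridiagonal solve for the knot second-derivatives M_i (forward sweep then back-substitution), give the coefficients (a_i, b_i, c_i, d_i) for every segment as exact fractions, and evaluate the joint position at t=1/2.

  seg 0: a=-4 b=7/4 c=0 d=-3/4
  seg 1: a=-3 b=-1/2 c=-9/4 d=3/4
S(1/2) = -103/32

Δ: Δ0=1, Δ1=-2
row 1: diag=4, rhs=-18; c'=1/4, d'=-9/2
back: M1=-9/2
M: M0=0, M1=-9/2, M2=0
seg 0: a=-4, c=M0/2=0, d=(M1−M0)/(6·1)=-3/4, b=Δ0−h0·(2M0+M1)/6=7/4
seg 1: a=-3, c=M1/2=-9/4, d=(M2−M1)/(6·1)=3/4, b=Δ1−h1·(2M1+M2)/6=-1/2
t_q=1/2 → seg 0, τ=1/2; S=-4+7/4·τ+0·τ²+-3/4·τ³=-103/32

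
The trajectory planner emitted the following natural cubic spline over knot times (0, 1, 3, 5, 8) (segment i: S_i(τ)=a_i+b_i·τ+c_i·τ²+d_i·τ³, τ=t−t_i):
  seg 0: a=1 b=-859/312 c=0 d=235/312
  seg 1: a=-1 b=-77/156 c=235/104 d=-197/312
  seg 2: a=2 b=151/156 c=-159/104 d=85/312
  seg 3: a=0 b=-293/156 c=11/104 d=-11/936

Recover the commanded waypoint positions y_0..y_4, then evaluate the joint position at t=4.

y_0 = S_0(0) = a_0 = 1
y_1 = S_1(0) = a_1 = -1
y_2 = S_2(0) = a_2 = 2
y_3 = S_3(0) = a_3 = 0
y_4 = S_3(3) = -5
t_q=4 is in segment 2 (τ=1); S_2(τ)=89/52

y_0=1 y_1=-1 y_2=2 y_3=0 y_4=-5
S(4) = 89/52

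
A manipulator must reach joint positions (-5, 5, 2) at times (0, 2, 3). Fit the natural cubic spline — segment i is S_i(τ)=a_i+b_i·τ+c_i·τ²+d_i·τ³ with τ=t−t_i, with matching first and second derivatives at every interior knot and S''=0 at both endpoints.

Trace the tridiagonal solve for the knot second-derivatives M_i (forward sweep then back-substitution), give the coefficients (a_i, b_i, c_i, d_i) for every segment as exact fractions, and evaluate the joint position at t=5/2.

Δ: Δ0=5, Δ1=-3
row 1: diag=6, rhs=-48; c'=1/6, d'=-8
back: M1=-8
M: M0=0, M1=-8, M2=0
seg 0: a=-5, c=M0/2=0, d=(M1−M0)/(6·2)=-2/3, b=Δ0−h0·(2M0+M1)/6=23/3
seg 1: a=5, c=M1/2=-4, d=(M2−M1)/(6·1)=4/3, b=Δ1−h1·(2M1+M2)/6=-1/3
t_q=5/2 → seg 1, τ=1/2; S=5+-1/3·τ+-4·τ²+4/3·τ³=4

  seg 0: a=-5 b=23/3 c=0 d=-2/3
  seg 1: a=5 b=-1/3 c=-4 d=4/3
S(5/2) = 4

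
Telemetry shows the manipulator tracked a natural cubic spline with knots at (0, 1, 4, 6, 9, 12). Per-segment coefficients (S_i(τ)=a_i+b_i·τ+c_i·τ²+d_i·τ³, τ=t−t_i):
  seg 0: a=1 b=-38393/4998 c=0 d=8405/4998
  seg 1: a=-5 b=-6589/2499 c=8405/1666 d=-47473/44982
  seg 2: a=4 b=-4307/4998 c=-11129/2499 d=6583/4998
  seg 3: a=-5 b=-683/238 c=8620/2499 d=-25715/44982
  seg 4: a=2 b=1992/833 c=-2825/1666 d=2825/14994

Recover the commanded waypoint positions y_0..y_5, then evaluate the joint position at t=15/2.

y_0=1 y_1=-5 y_2=4 y_3=-5 y_4=2 y_5=-1
S(15/2) = -46287/13328

y_0 = S_0(0) = a_0 = 1
y_1 = S_1(0) = a_1 = -5
y_2 = S_2(0) = a_2 = 4
y_3 = S_3(0) = a_3 = -5
y_4 = S_4(0) = a_4 = 2
y_5 = S_4(3) = -1
t_q=15/2 is in segment 3 (τ=3/2); S_3(τ)=-46287/13328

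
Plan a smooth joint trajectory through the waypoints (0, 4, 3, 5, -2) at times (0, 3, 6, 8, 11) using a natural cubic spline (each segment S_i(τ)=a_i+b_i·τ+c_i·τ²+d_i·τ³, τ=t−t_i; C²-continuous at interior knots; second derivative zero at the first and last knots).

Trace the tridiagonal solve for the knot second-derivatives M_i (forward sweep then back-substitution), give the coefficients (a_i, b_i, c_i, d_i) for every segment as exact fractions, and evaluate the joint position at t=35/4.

Δ: Δ0=4/3, Δ1=-1/3, Δ2=1, Δ3=-7/3
row 1: diag=12, rhs=-10; c'=1/4, d'=-5/6
row 2: denom=10−3·1/4=37/4; d'=(8−3·-5/6)/(37/4)=42/37
row 3: denom=10−2·8/37=354/37; d'=(-20−2·42/37)/(354/37)=-412/177
back: M3=-412/177
back: M2=42/37−8/37·-412/177=290/177
back: M1=-5/6−1/4·290/177=-220/177
M: M0=0, M1=-220/177, M2=290/177, M3=-412/177, M4=0
seg 0: a=0, c=M0/2=0, d=(M1−M0)/(6·3)=-110/1593, b=Δ0−h0·(2M0+M1)/6=346/177
seg 1: a=4, c=M1/2=-110/177, d=(M2−M1)/(6·3)=85/531, b=Δ1−h1·(2M1+M2)/6=16/177
seg 2: a=3, c=M2/2=145/177, d=(M3−M2)/(6·2)=-39/118, b=Δ2−h2·(2M2+M3)/6=121/177
seg 3: a=5, c=M3/2=-206/177, d=(M4−M3)/(6·3)=206/1593, b=Δ3−h3·(2M3+M4)/6=-1/177
t_q=35/4 → seg 3, τ=3/4; S=5+-1/177·τ+-206/177·τ²+206/1593·τ³=8299/1888

  seg 0: a=0 b=346/177 c=0 d=-110/1593
  seg 1: a=4 b=16/177 c=-110/177 d=85/531
  seg 2: a=3 b=121/177 c=145/177 d=-39/118
  seg 3: a=5 b=-1/177 c=-206/177 d=206/1593
S(35/4) = 8299/1888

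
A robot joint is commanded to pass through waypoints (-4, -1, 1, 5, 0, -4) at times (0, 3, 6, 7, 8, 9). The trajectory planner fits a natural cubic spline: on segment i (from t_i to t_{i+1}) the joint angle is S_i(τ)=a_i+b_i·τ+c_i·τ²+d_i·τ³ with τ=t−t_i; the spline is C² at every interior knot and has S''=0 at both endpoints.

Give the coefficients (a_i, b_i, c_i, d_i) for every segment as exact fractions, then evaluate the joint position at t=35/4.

  seg 0: a=-4 b=2156/1257 c=0 d=-899/11313
  seg 1: a=-1 b=-541/1257 c=-899/1257 d=4076/11313
  seg 2: a=1 b=6293/1257 c=1059/419 d=-4442/1257
  seg 3: a=5 b=-679/1257 c=-3383/419 d=4543/1257
  seg 4: a=0 b=-7348/1257 c=1160/419 d=-1160/1257
S(35/4) = -10781/3352

Δ: Δ0=1, Δ1=2/3, Δ2=4, Δ3=-5, Δ4=-4
row 1: diag=12, rhs=-2; c'=1/4, d'=-1/6
row 2: denom=8−3·1/4=29/4; d'=(20−3·-1/6)/(29/4)=82/29
row 3: denom=4−1·4/29=112/29; d'=(-54−1·82/29)/(112/29)=-103/7
row 4: denom=4−1·29/112=419/112; d'=(6−1·-103/7)/(419/112)=2320/419
back: M4=2320/419
back: M3=-103/7−29/112·2320/419=-6766/419
back: M2=82/29−4/29·-6766/419=2118/419
back: M1=-1/6−1/4·2118/419=-1798/1257
M: M0=0, M1=-1798/1257, M2=2118/419, M3=-6766/419, M4=2320/419, M5=0
seg 0: a=-4, c=M0/2=0, d=(M1−M0)/(6·3)=-899/11313, b=Δ0−h0·(2M0+M1)/6=2156/1257
seg 1: a=-1, c=M1/2=-899/1257, d=(M2−M1)/(6·3)=4076/11313, b=Δ1−h1·(2M1+M2)/6=-541/1257
seg 2: a=1, c=M2/2=1059/419, d=(M3−M2)/(6·1)=-4442/1257, b=Δ2−h2·(2M2+M3)/6=6293/1257
seg 3: a=5, c=M3/2=-3383/419, d=(M4−M3)/(6·1)=4543/1257, b=Δ3−h3·(2M3+M4)/6=-679/1257
seg 4: a=0, c=M4/2=1160/419, d=(M5−M4)/(6·1)=-1160/1257, b=Δ4−h4·(2M4+M5)/6=-7348/1257
t_q=35/4 → seg 4, τ=3/4; S=0+-7348/1257·τ+1160/419·τ²+-1160/1257·τ³=-10781/3352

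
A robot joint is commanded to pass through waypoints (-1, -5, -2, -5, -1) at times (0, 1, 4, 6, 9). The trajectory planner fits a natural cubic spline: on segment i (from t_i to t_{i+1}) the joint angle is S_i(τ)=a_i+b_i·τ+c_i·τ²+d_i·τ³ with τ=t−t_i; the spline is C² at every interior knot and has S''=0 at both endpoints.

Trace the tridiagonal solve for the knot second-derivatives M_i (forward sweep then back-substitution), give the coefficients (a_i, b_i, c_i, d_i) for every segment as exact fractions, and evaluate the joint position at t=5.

Δ: Δ0=-4, Δ1=1, Δ2=-3/2, Δ3=4/3
row 1: diag=8, rhs=30; c'=3/8, d'=15/4
row 2: denom=10−3·3/8=71/8; d'=(-15−3·15/4)/(71/8)=-210/71
row 3: denom=10−2·16/71=678/71; d'=(17−2·-210/71)/(678/71)=1627/678
back: M3=1627/678
back: M2=-210/71−16/71·1627/678=-1186/339
back: M1=15/4−3/8·-1186/339=572/113
M: M0=0, M1=572/113, M2=-1186/339, M3=1627/678, M4=0
seg 0: a=-1, c=M0/2=0, d=(M1−M0)/(6·1)=286/339, b=Δ0−h0·(2M0+M1)/6=-1642/339
seg 1: a=-5, c=M1/2=286/113, d=(M2−M1)/(6·3)=-1451/3051, b=Δ1−h1·(2M1+M2)/6=-784/339
seg 2: a=-2, c=M2/2=-593/339, d=(M3−M2)/(6·2)=1333/2712, b=Δ2−h2·(2M2+M3)/6=11/339
seg 3: a=-5, c=M3/2=1627/1356, d=(M4−M3)/(6·3)=-1627/12204, b=Δ3−h3·(2M3+M4)/6=-241/226
t_q=5 → seg 2, τ=1; S=-2+11/339·τ+-593/339·τ²+1333/2712·τ³=-8747/2712

  seg 0: a=-1 b=-1642/339 c=0 d=286/339
  seg 1: a=-5 b=-784/339 c=286/113 d=-1451/3051
  seg 2: a=-2 b=11/339 c=-593/339 d=1333/2712
  seg 3: a=-5 b=-241/226 c=1627/1356 d=-1627/12204
S(5) = -8747/2712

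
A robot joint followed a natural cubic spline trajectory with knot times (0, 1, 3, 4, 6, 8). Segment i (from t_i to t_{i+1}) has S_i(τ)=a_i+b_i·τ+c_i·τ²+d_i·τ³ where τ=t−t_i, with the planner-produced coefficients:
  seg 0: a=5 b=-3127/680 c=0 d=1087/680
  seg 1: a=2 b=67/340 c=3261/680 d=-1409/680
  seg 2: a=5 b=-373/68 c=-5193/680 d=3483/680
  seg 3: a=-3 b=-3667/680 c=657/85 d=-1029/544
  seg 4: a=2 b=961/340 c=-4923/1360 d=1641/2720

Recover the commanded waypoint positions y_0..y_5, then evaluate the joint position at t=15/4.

y_0=5 y_1=2 y_2=5 y_3=-3 y_4=2 y_5=-2
S(15/4) = -54347/43520

y_0 = S_0(0) = a_0 = 5
y_1 = S_1(0) = a_1 = 2
y_2 = S_2(0) = a_2 = 5
y_3 = S_3(0) = a_3 = -3
y_4 = S_4(0) = a_4 = 2
y_5 = S_4(2) = -2
t_q=15/4 is in segment 2 (τ=3/4); S_2(τ)=-54347/43520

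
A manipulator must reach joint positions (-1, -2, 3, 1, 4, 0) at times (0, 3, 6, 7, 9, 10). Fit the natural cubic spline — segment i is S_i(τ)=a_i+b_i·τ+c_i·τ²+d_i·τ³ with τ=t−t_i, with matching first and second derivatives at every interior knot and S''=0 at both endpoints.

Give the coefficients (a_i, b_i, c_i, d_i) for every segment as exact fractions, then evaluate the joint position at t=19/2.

Δ: Δ0=-1/3, Δ1=5/3, Δ2=-2, Δ3=3/2, Δ4=-4
row 1: diag=12, rhs=12; c'=1/4, d'=1
row 2: denom=8−3·1/4=29/4; d'=(-22−3·1)/(29/4)=-100/29
row 3: denom=6−1·4/29=170/29; d'=(21−1·-100/29)/(170/29)=709/170
row 4: denom=6−2·29/85=452/85; d'=(-33−2·709/170)/(452/85)=-1757/226
back: M4=-1757/226
back: M3=709/170−29/85·-1757/226=771/113
back: M2=-100/29−4/29·771/113=-496/113
back: M1=1−1/4·-496/113=237/113
M: M0=0, M1=237/113, M2=-496/113, M3=771/113, M4=-1757/226, M5=0
seg 0: a=-1, c=M0/2=0, d=(M1−M0)/(6·3)=79/678, b=Δ0−h0·(2M0+M1)/6=-937/678
seg 1: a=-2, c=M1/2=237/226, d=(M2−M1)/(6·3)=-733/2034, b=Δ1−h1·(2M1+M2)/6=598/339
seg 2: a=3, c=M2/2=-248/113, d=(M3−M2)/(6·1)=1267/678, b=Δ2−h2·(2M2+M3)/6=-1135/678
seg 3: a=1, c=M3/2=771/226, d=(M4−M3)/(6·2)=-3299/2712, b=Δ3−h3·(2M3+M4)/6=-155/339
seg 4: a=4, c=M4/2=-1757/452, d=(M5−M4)/(6·1)=1757/1356, b=Δ4−h4·(2M4+M5)/6=-955/678
t_q=19/2 → seg 4, τ=1/2; S=4+-955/678·τ+-1757/452·τ²+1757/1356·τ³=8989/3616

  seg 0: a=-1 b=-937/678 c=0 d=79/678
  seg 1: a=-2 b=598/339 c=237/226 d=-733/2034
  seg 2: a=3 b=-1135/678 c=-248/113 d=1267/678
  seg 3: a=1 b=-155/339 c=771/226 d=-3299/2712
  seg 4: a=4 b=-955/678 c=-1757/452 d=1757/1356
S(19/2) = 8989/3616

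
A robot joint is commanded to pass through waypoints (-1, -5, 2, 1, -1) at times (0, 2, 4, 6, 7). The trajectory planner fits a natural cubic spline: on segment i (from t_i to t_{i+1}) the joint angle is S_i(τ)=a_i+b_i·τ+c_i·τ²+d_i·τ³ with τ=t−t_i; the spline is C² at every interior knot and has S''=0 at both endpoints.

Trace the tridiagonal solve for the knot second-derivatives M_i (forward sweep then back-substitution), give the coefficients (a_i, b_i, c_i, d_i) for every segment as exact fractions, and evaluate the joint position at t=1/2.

Δ: Δ0=-2, Δ1=7/2, Δ2=-1/2, Δ3=-2
row 1: diag=8, rhs=33; c'=1/4, d'=33/8
row 2: denom=8−2·1/4=15/2; d'=(-24−2·33/8)/(15/2)=-43/10
row 3: denom=6−2·4/15=82/15; d'=(-9−2·-43/10)/(82/15)=-3/41
back: M3=-3/41
back: M2=-43/10−4/15·-3/41=-351/82
back: M1=33/8−1/4·-351/82=213/41
M: M0=0, M1=213/41, M2=-351/82, M3=-3/41, M4=0
seg 0: a=-1, c=M0/2=0, d=(M1−M0)/(6·2)=71/164, b=Δ0−h0·(2M0+M1)/6=-153/41
seg 1: a=-5, c=M1/2=213/82, d=(M2−M1)/(6·2)=-259/328, b=Δ1−h1·(2M1+M2)/6=60/41
seg 2: a=2, c=M2/2=-351/164, d=(M3−M2)/(6·2)=115/328, b=Δ2−h2·(2M2+M3)/6=195/82
seg 3: a=1, c=M3/2=-3/82, d=(M4−M3)/(6·1)=1/82, b=Δ3−h3·(2M3+M4)/6=-81/41
t_q=1/2 → seg 0, τ=1/2; S=-1+-153/41·τ+0·τ²+71/164·τ³=-3689/1312

  seg 0: a=-1 b=-153/41 c=0 d=71/164
  seg 1: a=-5 b=60/41 c=213/82 d=-259/328
  seg 2: a=2 b=195/82 c=-351/164 d=115/328
  seg 3: a=1 b=-81/41 c=-3/82 d=1/82
S(1/2) = -3689/1312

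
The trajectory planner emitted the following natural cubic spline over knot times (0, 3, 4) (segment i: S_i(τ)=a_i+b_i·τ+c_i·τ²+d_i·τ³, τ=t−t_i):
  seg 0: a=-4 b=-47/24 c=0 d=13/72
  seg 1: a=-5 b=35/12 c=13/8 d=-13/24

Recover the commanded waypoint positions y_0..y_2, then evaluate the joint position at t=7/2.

y_0 = S_0(0) = a_0 = -4
y_1 = S_1(0) = a_1 = -5
y_2 = S_1(1) = -1
t_q=7/2 is in segment 1 (τ=1/2); S_1(τ)=-205/64

y_0=-4 y_1=-5 y_2=-1
S(7/2) = -205/64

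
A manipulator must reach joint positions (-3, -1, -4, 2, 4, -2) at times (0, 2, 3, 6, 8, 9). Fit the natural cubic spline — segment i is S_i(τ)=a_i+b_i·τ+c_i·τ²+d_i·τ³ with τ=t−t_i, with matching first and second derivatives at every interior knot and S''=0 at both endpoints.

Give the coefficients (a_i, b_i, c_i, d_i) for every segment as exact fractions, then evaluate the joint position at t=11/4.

Δ: Δ0=1, Δ1=-3, Δ2=2, Δ3=1, Δ4=-6
row 1: diag=6, rhs=-24; c'=1/6, d'=-4
row 2: denom=8−1·1/6=47/6; d'=(30−1·-4)/(47/6)=204/47
row 3: denom=10−3·18/47=416/47; d'=(-6−3·204/47)/(416/47)=-447/208
row 4: denom=6−2·47/208=577/104; d'=(-42−2·-447/208)/(577/104)=-3921/577
back: M4=-3921/577
back: M3=-447/208−47/208·-3921/577=-354/577
back: M2=204/47−18/47·-354/577=2640/577
back: M1=-4−1/6·2640/577=-2748/577
M: M0=0, M1=-2748/577, M2=2640/577, M3=-354/577, M4=-3921/577, M5=0
seg 0: a=-3, c=M0/2=0, d=(M1−M0)/(6·2)=-229/577, b=Δ0−h0·(2M0+M1)/6=1493/577
seg 1: a=-1, c=M1/2=-1374/577, d=(M2−M1)/(6·1)=898/577, b=Δ1−h1·(2M1+M2)/6=-1255/577
seg 2: a=-4, c=M2/2=1320/577, d=(M3−M2)/(6·3)=-499/1731, b=Δ2−h2·(2M2+M3)/6=-1309/577
seg 3: a=2, c=M3/2=-177/577, d=(M4−M3)/(6·2)=-1189/2308, b=Δ3−h3·(2M3+M4)/6=2120/577
seg 4: a=4, c=M4/2=-3921/1154, d=(M5−M4)/(6·1)=1307/1154, b=Δ4−h4·(2M4+M5)/6=-2155/577
t_q=11/4 → seg 1, τ=3/4; S=-1+-1255/577·τ+-1374/577·τ²+898/577·τ³=-61193/18464

  seg 0: a=-3 b=1493/577 c=0 d=-229/577
  seg 1: a=-1 b=-1255/577 c=-1374/577 d=898/577
  seg 2: a=-4 b=-1309/577 c=1320/577 d=-499/1731
  seg 3: a=2 b=2120/577 c=-177/577 d=-1189/2308
  seg 4: a=4 b=-2155/577 c=-3921/1154 d=1307/1154
S(11/4) = -61193/18464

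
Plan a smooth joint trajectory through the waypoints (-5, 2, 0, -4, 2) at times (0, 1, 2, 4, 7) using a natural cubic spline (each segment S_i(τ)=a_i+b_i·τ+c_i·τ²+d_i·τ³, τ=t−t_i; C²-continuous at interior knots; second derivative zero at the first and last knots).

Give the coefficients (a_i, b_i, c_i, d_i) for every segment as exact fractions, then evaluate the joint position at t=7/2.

  seg 0: a=-5 b=997/107 c=0 d=-248/107
  seg 1: a=2 b=253/107 c=-744/107 d=277/107
  seg 2: a=0 b=-404/107 c=87/107 d=4/107
  seg 3: a=-4 b=-8/107 c=111/107 d=-37/321
S(7/2) = -1587/428

Δ: Δ0=7, Δ1=-2, Δ2=-2, Δ3=2
row 1: diag=4, rhs=-54; c'=1/4, d'=-27/2
row 2: denom=6−1·1/4=23/4; d'=(0−1·-27/2)/(23/4)=54/23
row 3: denom=10−2·8/23=214/23; d'=(24−2·54/23)/(214/23)=222/107
back: M3=222/107
back: M2=54/23−8/23·222/107=174/107
back: M1=-27/2−1/4·174/107=-1488/107
M: M0=0, M1=-1488/107, M2=174/107, M3=222/107, M4=0
seg 0: a=-5, c=M0/2=0, d=(M1−M0)/(6·1)=-248/107, b=Δ0−h0·(2M0+M1)/6=997/107
seg 1: a=2, c=M1/2=-744/107, d=(M2−M1)/(6·1)=277/107, b=Δ1−h1·(2M1+M2)/6=253/107
seg 2: a=0, c=M2/2=87/107, d=(M3−M2)/(6·2)=4/107, b=Δ2−h2·(2M2+M3)/6=-404/107
seg 3: a=-4, c=M3/2=111/107, d=(M4−M3)/(6·3)=-37/321, b=Δ3−h3·(2M3+M4)/6=-8/107
t_q=7/2 → seg 2, τ=3/2; S=0+-404/107·τ+87/107·τ²+4/107·τ³=-1587/428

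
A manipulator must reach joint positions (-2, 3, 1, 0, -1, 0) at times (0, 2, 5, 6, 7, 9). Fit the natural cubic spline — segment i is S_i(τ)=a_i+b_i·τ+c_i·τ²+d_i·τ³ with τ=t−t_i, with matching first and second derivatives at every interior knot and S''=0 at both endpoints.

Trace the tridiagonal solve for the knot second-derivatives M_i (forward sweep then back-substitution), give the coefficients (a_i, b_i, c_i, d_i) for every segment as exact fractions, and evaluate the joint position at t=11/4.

  seg 0: a=-2 b=30137/9438 c=0 d=-3271/18876
  seg 1: a=3 b=10511/9438 c=-3271/3146 d=18/121
  seg 2: a=1 b=-10459/9438 c=941/3146 d=-901/4719
  seg 3: a=0 b=-929/858 c=-861/3146 d=1682/4719
  seg 4: a=-1 b=-5293/9438 c=2503/3146 d=-2503/18876
S(11/4) = 41693/12584

Δ: Δ0=5/2, Δ1=-2/3, Δ2=-1, Δ3=-1, Δ4=1/2
row 1: diag=10, rhs=-19; c'=3/10, d'=-19/10
row 2: denom=8−3·3/10=71/10; d'=(-2−3·-19/10)/(71/10)=37/71
row 3: denom=4−1·10/71=274/71; d'=(0−1·37/71)/(274/71)=-37/274
row 4: denom=6−1·71/274=1573/274; d'=(9−1·-37/274)/(1573/274)=2503/1573
back: M4=2503/1573
back: M3=-37/274−71/274·2503/1573=-861/1573
back: M2=37/71−10/71·-861/1573=941/1573
back: M1=-19/10−3/10·941/1573=-3271/1573
M: M0=0, M1=-3271/1573, M2=941/1573, M3=-861/1573, M4=2503/1573, M5=0
seg 0: a=-2, c=M0/2=0, d=(M1−M0)/(6·2)=-3271/18876, b=Δ0−h0·(2M0+M1)/6=30137/9438
seg 1: a=3, c=M1/2=-3271/3146, d=(M2−M1)/(6·3)=18/121, b=Δ1−h1·(2M1+M2)/6=10511/9438
seg 2: a=1, c=M2/2=941/3146, d=(M3−M2)/(6·1)=-901/4719, b=Δ2−h2·(2M2+M3)/6=-10459/9438
seg 3: a=0, c=M3/2=-861/3146, d=(M4−M3)/(6·1)=1682/4719, b=Δ3−h3·(2M3+M4)/6=-929/858
seg 4: a=-1, c=M4/2=2503/3146, d=(M5−M4)/(6·2)=-2503/18876, b=Δ4−h4·(2M4+M5)/6=-5293/9438
t_q=11/4 → seg 1, τ=3/4; S=3+10511/9438·τ+-3271/3146·τ²+18/121·τ³=41693/12584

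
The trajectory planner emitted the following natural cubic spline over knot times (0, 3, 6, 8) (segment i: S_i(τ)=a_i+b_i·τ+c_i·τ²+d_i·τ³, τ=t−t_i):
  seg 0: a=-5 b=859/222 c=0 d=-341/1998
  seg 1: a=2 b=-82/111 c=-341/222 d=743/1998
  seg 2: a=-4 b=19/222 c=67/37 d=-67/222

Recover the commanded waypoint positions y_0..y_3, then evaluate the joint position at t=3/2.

y_0 = S_0(0) = a_0 = -5
y_1 = S_1(0) = a_1 = 2
y_2 = S_2(0) = a_2 = -4
y_3 = S_2(2) = 1
t_q=3/2 is in segment 0 (τ=3/2); S_0(τ)=135/592

y_0=-5 y_1=2 y_2=-4 y_3=1
S(3/2) = 135/592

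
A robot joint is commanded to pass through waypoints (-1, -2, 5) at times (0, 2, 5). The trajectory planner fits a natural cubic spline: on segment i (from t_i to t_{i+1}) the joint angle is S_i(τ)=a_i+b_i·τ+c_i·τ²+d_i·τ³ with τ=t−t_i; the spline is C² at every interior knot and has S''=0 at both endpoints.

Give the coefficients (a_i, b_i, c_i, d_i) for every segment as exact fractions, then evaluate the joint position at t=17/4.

  seg 0: a=-1 b=-16/15 c=0 d=17/120
  seg 1: a=-2 b=19/30 c=17/20 d=-17/180
S(17/4) = 679/256

Δ: Δ0=-1/2, Δ1=7/3
row 1: diag=10, rhs=17; c'=3/10, d'=17/10
back: M1=17/10
M: M0=0, M1=17/10, M2=0
seg 0: a=-1, c=M0/2=0, d=(M1−M0)/(6·2)=17/120, b=Δ0−h0·(2M0+M1)/6=-16/15
seg 1: a=-2, c=M1/2=17/20, d=(M2−M1)/(6·3)=-17/180, b=Δ1−h1·(2M1+M2)/6=19/30
t_q=17/4 → seg 1, τ=9/4; S=-2+19/30·τ+17/20·τ²+-17/180·τ³=679/256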